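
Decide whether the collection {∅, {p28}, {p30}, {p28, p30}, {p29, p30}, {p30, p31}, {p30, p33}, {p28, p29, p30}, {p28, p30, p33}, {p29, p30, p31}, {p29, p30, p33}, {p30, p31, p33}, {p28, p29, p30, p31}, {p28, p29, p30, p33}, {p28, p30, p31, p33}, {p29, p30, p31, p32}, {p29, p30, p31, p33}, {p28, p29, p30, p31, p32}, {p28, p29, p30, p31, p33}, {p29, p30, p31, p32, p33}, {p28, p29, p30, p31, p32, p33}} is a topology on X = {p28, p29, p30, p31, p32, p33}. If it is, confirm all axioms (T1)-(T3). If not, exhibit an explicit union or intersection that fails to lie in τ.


τ is NOT a topology on X.

Axiom (T1): ∅ ∈ τ? Yes; X ∈ τ? Yes.
Axiom (T2/T3): check pairwise unions and intersections of members of τ.
Counterexample for (T2): {p28} ∪ {p30, p31} = {p28, p30, p31} ∉ τ. Therefore τ is NOT a topology.


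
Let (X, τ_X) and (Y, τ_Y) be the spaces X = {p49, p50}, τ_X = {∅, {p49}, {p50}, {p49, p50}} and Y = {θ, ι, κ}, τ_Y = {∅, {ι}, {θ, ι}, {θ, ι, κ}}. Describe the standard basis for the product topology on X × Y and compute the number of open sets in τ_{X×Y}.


Basis B = {∅ × ∅, {p49} × {ι}, {p50} × {ι}, {p49} × {θ, ι}, {p49, p50} × {ι}, {p50} × {θ, ι}, {p49} × {θ, ι, κ}, {p50} × {θ, ι, κ}, {p49, p50} × {θ, ι}, {p49, p50} × {θ, ι, κ}}; |τ_{X×Y}| = 16.

Enumerate products U × V with U ∈ τ_X, V ∈ τ_Y (deduplicated):
  ∅ × ∅ = {} (∅)
  {p49} × {ι} = {(p49,ι)}
  {p50} × {ι} = {(p50,ι)}
  {p49} × {θ, ι} = {(p49,θ), (p49,ι)}
  {p49, p50} × {ι} = {(p49,ι), (p50,ι)}
  {p50} × {θ, ι} = {(p50,θ), (p50,ι)}
  {p49} × {θ, ι, κ} = {(p49,θ), (p49,ι), (p49,κ)}
  {p50} × {θ, ι, κ} = {(p50,θ), (p50,ι), (p50,κ)}
  {p49, p50} × {θ, ι} = {(p49,θ), (p49,ι), (p50,θ), (p50,ι)}
  {p49, p50} × {θ, ι, κ} = {(p49,θ), (p49,ι), (p49,κ), (p50,θ), (p50,ι), (p50,κ)}
These 10 distinct sets form the basis B.
Close under arbitrary unions to get τ_{X×Y}; counting gives |τ_{X×Y}| = 16.


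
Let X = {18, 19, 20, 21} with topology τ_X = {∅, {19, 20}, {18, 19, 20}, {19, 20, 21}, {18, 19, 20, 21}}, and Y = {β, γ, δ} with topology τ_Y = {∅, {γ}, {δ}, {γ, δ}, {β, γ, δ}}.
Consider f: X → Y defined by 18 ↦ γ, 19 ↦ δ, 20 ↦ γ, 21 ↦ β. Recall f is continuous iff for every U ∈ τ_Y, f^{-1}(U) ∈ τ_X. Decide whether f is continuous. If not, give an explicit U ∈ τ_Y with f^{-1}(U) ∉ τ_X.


f is NOT continuous.

Compute f^{-1}(U) for each U ∈ τ_Y:
  U = ∅: f^{-1}(U) = ∅ ∈ τ_X ✓.
  U = {γ}: f^{-1}(U) = {18, 20} ∉ τ_X ✗.
  U = {δ}: f^{-1}(U) = {19} ∉ τ_X ✗.
  U = {γ, δ}: f^{-1}(U) = {18, 19, 20} ∈ τ_X ✓.
  U = {β, γ, δ}: f^{-1}(U) = {18, 19, 20, 21} ∈ τ_X ✓.
Found U = {γ} with f^{-1}(U) = {18, 20} not in τ_X. Therefore f is NOT continuous.


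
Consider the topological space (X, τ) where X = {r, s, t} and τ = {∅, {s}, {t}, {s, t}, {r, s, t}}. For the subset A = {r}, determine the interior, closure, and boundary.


int(A) = ∅, cl(A) = {r}, ∂A = {r}.

Closed sets in (X, τ) are complements of opens:
  closed(X, τ) = {∅, {r}, {r, s}, {r, t}, {r, s, t}}.
int(A) = ⋃ {U ∈ τ : U ⊆ A}. Opens contained in A: ∅.
Taking the union of these: int(A) = ∅.
cl(A) = ⋂ {C closed : A ⊆ C}. Closed sets containing A: {r}, {r, s}, {r, t}, {r, s, t}.
Intersecting these: cl(A) = {r}.
∂A = cl(A) ∖ int(A) = {r} ∖ ∅ = {r}.


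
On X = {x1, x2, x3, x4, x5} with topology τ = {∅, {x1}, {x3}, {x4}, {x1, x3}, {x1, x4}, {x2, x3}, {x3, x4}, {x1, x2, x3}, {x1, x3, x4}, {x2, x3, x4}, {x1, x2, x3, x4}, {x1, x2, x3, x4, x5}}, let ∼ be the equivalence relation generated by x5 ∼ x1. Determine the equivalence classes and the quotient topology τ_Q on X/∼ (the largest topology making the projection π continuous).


X/∼ = {[x1=x5], [x2], [x3], [x4]}; |τ_Q| = 7.

Equivalence classes: [x1=x5], [x2], [x3], [x4].
Quotient map π: X → X/∼ sends x1 ↦ [x1=x5], x2 ↦ [x2], x3 ↦ [x3], x4 ↦ [x4], x5 ↦ [x1=x5].
For each subset V ⊆ X/∼, compute π^{-1}(V) ⊆ X and check whether π^{-1}(V) ∈ τ. V is open in τ_Q iff π^{-1}(V) ∈ τ.
  V = {}: π^{-1}(V) = ∅ ∈ τ ✓.
  V = {[x1=x5]}: π^{-1}(V) = {x1, x5} ∉ τ ✗.
  V = {[x2]}: π^{-1}(V) = {x2} ∉ τ ✗.
  V = {[x1=x5], [x2]}: π^{-1}(V) = {x1, x2, x5} ∉ τ ✗.
  V = {[x3]}: π^{-1}(V) = {x3} ∈ τ ✓.
  V = {[x1=x5], [x3]}: π^{-1}(V) = {x1, x3, x5} ∉ τ ✗.
  V = {[x2], [x3]}: π^{-1}(V) = {x2, x3} ∈ τ ✓.
  V = {[x1=x5], [x2], [x3]}: π^{-1}(V) = {x1, x2, x3, x5} ∉ τ ✗.
  V = {[x4]}: π^{-1}(V) = {x4} ∈ τ ✓.
  V = {[x1=x5], [x4]}: π^{-1}(V) = {x1, x4, x5} ∉ τ ✗.
  V = {[x2], [x4]}: π^{-1}(V) = {x2, x4} ∉ τ ✗.
  V = {[x1=x5], [x2], [x4]}: π^{-1}(V) = {x1, x2, x4, x5} ∉ τ ✗.
  V = {[x3], [x4]}: π^{-1}(V) = {x3, x4} ∈ τ ✓.
  V = {[x1=x5], [x3], [x4]}: π^{-1}(V) = {x1, x3, x4, x5} ∉ τ ✗.
  V = {[x2], [x3], [x4]}: π^{-1}(V) = {x2, x3, x4} ∈ τ ✓.
  V = {[x1=x5], [x2], [x3], [x4]}: π^{-1}(V) = {x1, x2, x3, x4, x5} ∈ τ ✓.
Open sets in the quotient: τ_Q = {{}, {[x3]}, {[x2], [x3]}, {[x4]}, {[x3], [x4]}, {[x2], [x3], [x4]}, {[x1=x5], [x2], [x3], [x4]}} (7 elements).


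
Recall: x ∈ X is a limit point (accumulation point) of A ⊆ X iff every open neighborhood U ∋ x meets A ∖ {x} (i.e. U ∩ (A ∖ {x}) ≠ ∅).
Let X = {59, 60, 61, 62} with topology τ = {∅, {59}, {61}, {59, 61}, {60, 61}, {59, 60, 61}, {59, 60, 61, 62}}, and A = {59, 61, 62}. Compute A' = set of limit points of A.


A' = {60, 62}

For each x ∈ X, list the open sets U ∈ τ with x ∈ U, then check whether U ∩ (A ∖ {x}) ≠ ∅ for every such U.
  x = 59: open {59} ∋ x has {59} ∩ (A ∖ {59}) = ∅, so x is NOT a limit point.
  x = 60: opens ∋ x are {60, 61}, {59, 60, 61}, {59, 60, 61, 62}; each meets A ∖ {60}, so x IS a limit point.
  x = 61: open {61} ∋ x has {61} ∩ (A ∖ {61}) = ∅, so x is NOT a limit point.
  x = 62: opens ∋ x are {59, 60, 61, 62}; each meets A ∖ {62}, so x IS a limit point.
Collecting: A' = {60, 62}.


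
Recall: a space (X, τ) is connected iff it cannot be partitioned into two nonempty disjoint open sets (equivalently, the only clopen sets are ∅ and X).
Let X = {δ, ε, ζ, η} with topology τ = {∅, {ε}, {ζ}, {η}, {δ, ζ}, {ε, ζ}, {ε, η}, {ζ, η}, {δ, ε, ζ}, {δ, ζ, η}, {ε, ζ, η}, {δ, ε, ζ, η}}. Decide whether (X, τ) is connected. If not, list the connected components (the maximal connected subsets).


(X, τ) is disconnected; components = [{ε}, {η}, {δ, ζ}].

Find clopen sets (U ∈ τ with X ∖ U ∈ τ):
  U = ∅, X ∖ U = {δ, ε, ζ, η} — both open, so U is clopen.
  U = {ε}, X ∖ U = {δ, ζ, η} — both open, so U is clopen.
  U = {η}, X ∖ U = {δ, ε, ζ} — both open, so U is clopen.
  U = {δ, ζ}, X ∖ U = {ε, η} — both open, so U is clopen.
  U = {ε, η}, X ∖ U = {δ, ζ} — both open, so U is clopen.
  U = {δ, ε, ζ}, X ∖ U = {η} — both open, so U is clopen.
  U = {δ, ζ, η}, X ∖ U = {ε} — both open, so U is clopen.
  U = {δ, ε, ζ, η}, X ∖ U = ∅ — both open, so U is clopen.
Nontrivial clopen(s) exist: e.g. {δ, ζ}. So (X, τ) is disconnected.
Compute connected components by grouping points that agree on all clopens:
  component: {ε}
  component: {η}
  component: {δ, ζ}


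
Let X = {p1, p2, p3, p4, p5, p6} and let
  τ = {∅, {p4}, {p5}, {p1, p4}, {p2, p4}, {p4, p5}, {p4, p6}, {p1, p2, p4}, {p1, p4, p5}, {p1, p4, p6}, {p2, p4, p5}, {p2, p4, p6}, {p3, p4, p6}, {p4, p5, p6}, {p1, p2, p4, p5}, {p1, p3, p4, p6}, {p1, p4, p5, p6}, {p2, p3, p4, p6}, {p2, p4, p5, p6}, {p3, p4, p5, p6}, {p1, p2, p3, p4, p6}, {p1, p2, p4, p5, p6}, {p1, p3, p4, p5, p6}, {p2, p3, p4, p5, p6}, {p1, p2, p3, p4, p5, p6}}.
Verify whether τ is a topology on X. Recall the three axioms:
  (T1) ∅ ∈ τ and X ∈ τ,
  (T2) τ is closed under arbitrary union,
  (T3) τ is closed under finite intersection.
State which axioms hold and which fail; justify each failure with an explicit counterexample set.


τ is NOT a topology on X.

Axiom (T1): ∅ ∈ τ? Yes; X ∈ τ? Yes.
Axiom (T2/T3): check pairwise unions and intersections of members of τ.
Counterexample for (T2): {p1, p4} ∪ {p2, p4, p6} = {p1, p2, p4, p6} ∉ τ. Therefore τ is NOT a topology.


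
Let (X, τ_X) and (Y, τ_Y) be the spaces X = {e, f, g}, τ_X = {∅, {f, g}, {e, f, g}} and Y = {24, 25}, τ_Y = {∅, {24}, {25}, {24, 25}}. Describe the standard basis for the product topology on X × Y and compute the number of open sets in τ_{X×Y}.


Basis B = {∅ × ∅, {f, g} × {24}, {f, g} × {25}, {e, f, g} × {24}, {e, f, g} × {25}, {f, g} × {24, 25}, {e, f, g} × {24, 25}}; |τ_{X×Y}| = 9.

Enumerate products U × V with U ∈ τ_X, V ∈ τ_Y (deduplicated):
  ∅ × ∅ = {} (∅)
  {f, g} × {24} = {(f,24), (g,24)}
  {f, g} × {25} = {(f,25), (g,25)}
  {e, f, g} × {24} = {(e,24), (f,24), (g,24)}
  {e, f, g} × {25} = {(e,25), (f,25), (g,25)}
  {f, g} × {24, 25} = {(f,24), (f,25), (g,24), (g,25)}
  {e, f, g} × {24, 25} = {(e,24), (e,25), (f,24), (f,25), (g,24), (g,25)}
These 7 distinct sets form the basis B.
Close under arbitrary unions to get τ_{X×Y}; counting gives |τ_{X×Y}| = 9.


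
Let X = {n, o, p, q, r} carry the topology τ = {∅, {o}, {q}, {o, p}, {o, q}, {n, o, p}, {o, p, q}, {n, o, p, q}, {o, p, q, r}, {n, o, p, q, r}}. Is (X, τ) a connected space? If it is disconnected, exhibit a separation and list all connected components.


(X, τ) is connected.

Find clopen sets (U ∈ τ with X ∖ U ∈ τ):
  U = ∅, X ∖ U = {n, o, p, q, r} — both open, so U is clopen.
  U = {n, o, p, q, r}, X ∖ U = ∅ — both open, so U is clopen.
Only trivial clopens (∅ and X) exist, so (X, τ) is connected.
Compute connected components by grouping points that agree on all clopens:
  component: {n, o, p, q, r}


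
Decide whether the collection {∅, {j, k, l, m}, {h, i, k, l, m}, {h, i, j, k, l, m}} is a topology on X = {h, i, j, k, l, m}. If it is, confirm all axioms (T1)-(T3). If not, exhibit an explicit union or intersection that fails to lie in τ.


τ is NOT a topology on X.

Axiom (T1): ∅ ∈ τ? Yes; X ∈ τ? Yes.
Axiom (T2/T3): check pairwise unions and intersections of members of τ.
Counterexample for (T3): {j, k, l, m} ∩ {h, i, k, l, m} = {k, l, m} ∉ τ. Therefore τ is NOT a topology.


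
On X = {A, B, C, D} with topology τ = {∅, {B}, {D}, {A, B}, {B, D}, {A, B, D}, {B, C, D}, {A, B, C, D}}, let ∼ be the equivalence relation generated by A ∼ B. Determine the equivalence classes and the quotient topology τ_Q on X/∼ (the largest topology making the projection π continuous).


X/∼ = {[A=B], [C], [D]}; |τ_Q| = 5.

Equivalence classes: [A=B], [C], [D].
Quotient map π: X → X/∼ sends A ↦ [A=B], B ↦ [A=B], C ↦ [C], D ↦ [D].
For each subset V ⊆ X/∼, compute π^{-1}(V) ⊆ X and check whether π^{-1}(V) ∈ τ. V is open in τ_Q iff π^{-1}(V) ∈ τ.
  V = {}: π^{-1}(V) = ∅ ∈ τ ✓.
  V = {[A=B]}: π^{-1}(V) = {A, B} ∈ τ ✓.
  V = {[C]}: π^{-1}(V) = {C} ∉ τ ✗.
  V = {[A=B], [C]}: π^{-1}(V) = {A, B, C} ∉ τ ✗.
  V = {[D]}: π^{-1}(V) = {D} ∈ τ ✓.
  V = {[A=B], [D]}: π^{-1}(V) = {A, B, D} ∈ τ ✓.
  V = {[C], [D]}: π^{-1}(V) = {C, D} ∉ τ ✗.
  V = {[A=B], [C], [D]}: π^{-1}(V) = {A, B, C, D} ∈ τ ✓.
Open sets in the quotient: τ_Q = {{}, {[A=B]}, {[D]}, {[A=B], [D]}, {[A=B], [C], [D]}} (5 elements).


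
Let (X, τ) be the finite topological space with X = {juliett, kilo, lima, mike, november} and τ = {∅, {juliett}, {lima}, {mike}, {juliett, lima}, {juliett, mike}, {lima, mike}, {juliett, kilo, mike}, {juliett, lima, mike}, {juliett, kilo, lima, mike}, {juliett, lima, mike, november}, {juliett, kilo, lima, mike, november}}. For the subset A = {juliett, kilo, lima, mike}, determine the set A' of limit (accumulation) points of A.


A' = {kilo, november}

For each x ∈ X, list the open sets U ∈ τ with x ∈ U, then check whether U ∩ (A ∖ {x}) ≠ ∅ for every such U.
  x = juliett: open {juliett} ∋ x has {juliett} ∩ (A ∖ {juliett}) = ∅, so x is NOT a limit point.
  x = kilo: opens ∋ x are {juliett, kilo, mike}, {juliett, kilo, lima, mike}, {juliett, kilo, lima, mike, november}; each meets A ∖ {kilo}, so x IS a limit point.
  x = lima: open {lima} ∋ x has {lima} ∩ (A ∖ {lima}) = ∅, so x is NOT a limit point.
  x = mike: open {mike} ∋ x has {mike} ∩ (A ∖ {mike}) = ∅, so x is NOT a limit point.
  x = november: opens ∋ x are {juliett, lima, mike, november}, {juliett, kilo, lima, mike, november}; each meets A ∖ {november}, so x IS a limit point.
Collecting: A' = {kilo, november}.


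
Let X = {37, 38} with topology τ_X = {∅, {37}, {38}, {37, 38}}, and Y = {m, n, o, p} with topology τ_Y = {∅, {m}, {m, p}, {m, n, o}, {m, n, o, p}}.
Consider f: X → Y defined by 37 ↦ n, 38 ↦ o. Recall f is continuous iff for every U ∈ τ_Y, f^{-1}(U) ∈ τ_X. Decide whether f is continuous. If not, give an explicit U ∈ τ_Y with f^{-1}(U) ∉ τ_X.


f IS continuous.

Compute f^{-1}(U) for each U ∈ τ_Y:
  U = ∅: f^{-1}(U) = ∅ ∈ τ_X ✓.
  U = {m}: f^{-1}(U) = ∅ ∈ τ_X ✓.
  U = {m, p}: f^{-1}(U) = ∅ ∈ τ_X ✓.
  U = {m, n, o}: f^{-1}(U) = {37, 38} ∈ τ_X ✓.
  U = {m, n, o, p}: f^{-1}(U) = {37, 38} ∈ τ_X ✓.
Every preimage lies in τ_X, so f IS continuous.


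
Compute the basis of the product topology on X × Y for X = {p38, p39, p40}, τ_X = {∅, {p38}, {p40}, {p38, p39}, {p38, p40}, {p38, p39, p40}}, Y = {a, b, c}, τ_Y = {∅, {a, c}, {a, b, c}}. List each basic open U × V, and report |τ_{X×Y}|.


Basis B = {∅ × ∅, {p38} × {a, c}, {p40} × {a, c}, {p38} × {a, b, c}, {p40} × {a, b, c}, {p38, p39} × {a, c}, {p38, p40} × {a, c}, {p38, p39} × {a, b, c}, {p38, p40} × {a, b, c}, {p38, p39, p40} × {a, c}, {p38, p39, p40} × {a, b, c}}; |τ_{X×Y}| = 18.

Enumerate products U × V with U ∈ τ_X, V ∈ τ_Y (deduplicated):
  ∅ × ∅ = {} (∅)
  {p38} × {a, c} = {(p38,a), (p38,c)}
  {p40} × {a, c} = {(p40,a), (p40,c)}
  {p38} × {a, b, c} = {(p38,a), (p38,b), (p38,c)}
  {p40} × {a, b, c} = {(p40,a), (p40,b), (p40,c)}
  {p38, p39} × {a, c} = {(p38,a), (p38,c), (p39,a), (p39,c)}
  {p38, p40} × {a, c} = {(p38,a), (p38,c), (p40,a), (p40,c)}
  {p38, p39} × {a, b, c} = {(p38,a), (p38,b), (p38,c), (p39,a), (p39,b), (p39,c)}
  {p38, p40} × {a, b, c} = {(p38,a), (p38,b), (p38,c), (p40,a), (p40,b), (p40,c)}
  {p38, p39, p40} × {a, c} = {(p38,a), (p38,c), (p39,a), (p39,c), (p40,a), (p40,c)}
  {p38, p39, p40} × {a, b, c} = {(p38,a), (p38,b), (p38,c), (p39,a), (p39,b), (p39,c), (p40,a), (p40,b), (p40,c)}
These 11 distinct sets form the basis B.
Close under arbitrary unions to get τ_{X×Y}; counting gives |τ_{X×Y}| = 18.


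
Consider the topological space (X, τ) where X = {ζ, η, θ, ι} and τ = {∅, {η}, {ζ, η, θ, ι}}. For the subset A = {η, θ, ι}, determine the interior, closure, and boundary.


int(A) = {η}, cl(A) = {ζ, η, θ, ι}, ∂A = {ζ, θ, ι}.

Closed sets in (X, τ) are complements of opens:
  closed(X, τ) = {∅, {ζ, θ, ι}, {ζ, η, θ, ι}}.
int(A) = ⋃ {U ∈ τ : U ⊆ A}. Opens contained in A: ∅, {η}.
Taking the union of these: int(A) = {η}.
cl(A) = ⋂ {C closed : A ⊆ C}. Closed sets containing A: {ζ, η, θ, ι}.
Intersecting these: cl(A) = {ζ, η, θ, ι}.
∂A = cl(A) ∖ int(A) = {ζ, η, θ, ι} ∖ {η} = {ζ, θ, ι}.


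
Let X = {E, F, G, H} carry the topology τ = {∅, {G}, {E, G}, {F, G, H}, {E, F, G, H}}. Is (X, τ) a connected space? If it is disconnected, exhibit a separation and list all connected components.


(X, τ) is connected.

Find clopen sets (U ∈ τ with X ∖ U ∈ τ):
  U = ∅, X ∖ U = {E, F, G, H} — both open, so U is clopen.
  U = {E, F, G, H}, X ∖ U = ∅ — both open, so U is clopen.
Only trivial clopens (∅ and X) exist, so (X, τ) is connected.
Compute connected components by grouping points that agree on all clopens:
  component: {E, F, G, H}


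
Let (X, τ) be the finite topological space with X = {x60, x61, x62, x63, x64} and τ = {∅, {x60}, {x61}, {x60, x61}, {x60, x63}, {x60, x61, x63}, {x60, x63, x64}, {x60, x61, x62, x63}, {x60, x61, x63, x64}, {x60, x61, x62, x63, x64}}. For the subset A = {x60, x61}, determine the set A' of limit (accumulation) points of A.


A' = {x62, x63, x64}

For each x ∈ X, list the open sets U ∈ τ with x ∈ U, then check whether U ∩ (A ∖ {x}) ≠ ∅ for every such U.
  x = x60: open {x60} ∋ x has {x60} ∩ (A ∖ {x60}) = ∅, so x is NOT a limit point.
  x = x61: open {x61} ∋ x has {x61} ∩ (A ∖ {x61}) = ∅, so x is NOT a limit point.
  x = x62: opens ∋ x are {x60, x61, x62, x63}, {x60, x61, x62, x63, x64}; each meets A ∖ {x62}, so x IS a limit point.
  x = x63: opens ∋ x are {x60, x63}, {x60, x61, x63}, {x60, x63, x64}, {x60, x61, x62, x63}, {x60, x61, x63, x64}, {x60, x61, x62, x63, x64}; each meets A ∖ {x63}, so x IS a limit point.
  x = x64: opens ∋ x are {x60, x63, x64}, {x60, x61, x63, x64}, {x60, x61, x62, x63, x64}; each meets A ∖ {x64}, so x IS a limit point.
Collecting: A' = {x62, x63, x64}.


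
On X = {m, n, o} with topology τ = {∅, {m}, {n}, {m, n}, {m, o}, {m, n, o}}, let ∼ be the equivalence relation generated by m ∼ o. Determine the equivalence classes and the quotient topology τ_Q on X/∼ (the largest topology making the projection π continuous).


X/∼ = {[m=o], [n]}; |τ_Q| = 4.

Equivalence classes: [m=o], [n].
Quotient map π: X → X/∼ sends m ↦ [m=o], n ↦ [n], o ↦ [m=o].
For each subset V ⊆ X/∼, compute π^{-1}(V) ⊆ X and check whether π^{-1}(V) ∈ τ. V is open in τ_Q iff π^{-1}(V) ∈ τ.
  V = {}: π^{-1}(V) = ∅ ∈ τ ✓.
  V = {[m=o]}: π^{-1}(V) = {m, o} ∈ τ ✓.
  V = {[n]}: π^{-1}(V) = {n} ∈ τ ✓.
  V = {[m=o], [n]}: π^{-1}(V) = {m, n, o} ∈ τ ✓.
Open sets in the quotient: τ_Q = {{}, {[m=o]}, {[n]}, {[m=o], [n]}} (4 elements).


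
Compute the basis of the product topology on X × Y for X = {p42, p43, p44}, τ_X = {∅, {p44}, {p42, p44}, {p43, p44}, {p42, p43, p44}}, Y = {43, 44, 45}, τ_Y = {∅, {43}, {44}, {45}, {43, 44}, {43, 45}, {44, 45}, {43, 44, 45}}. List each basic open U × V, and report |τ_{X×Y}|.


Basis B = {∅ × ∅, {p44} × {43}, {p44} × {44}, {p44} × {45}, {p42, p44} × {43}, {p42, p44} × {44}, {p42, p44} × {45}, {p43, p44} × {43}, {p43, p44} × {44}, {p43, p44} × {45}, {p44} × {43, 44}, {p44} × {43, 45}, {p44} × {44, 45}, {p42, p43, p44} × {43}, {p42, p43, p44} × {44}, {p42, p43, p44} × {45}, {p44} × {43, 44, 45}, {p42, p44} × {43, 44}, {p42, p44} × {43, 45}, {p42, p44} × {44, 45}, {p43, p44} × {43, 44}, {p43, p44} × {43, 45}, {p43, p44} × {44, 45}, {p42, p44} × {43, 44, 45}, {p42, p43, p44} × {43, 44}, {p42, p43, p44} × {43, 45}, {p42, p43, p44} × {44, 45}, {p43, p44} × {43, 44, 45}, {p42, p43, p44} × {43, 44, 45}}; |τ_{X×Y}| = 125.

Enumerate products U × V with U ∈ τ_X, V ∈ τ_Y (deduplicated):
  ∅ × ∅ = {} (∅)
  {p44} × {43} = {(p44,43)}
  {p44} × {44} = {(p44,44)}
  {p44} × {45} = {(p44,45)}
  {p42, p44} × {43} = {(p42,43), (p44,43)}
  {p42, p44} × {44} = {(p42,44), (p44,44)}
  {p42, p44} × {45} = {(p42,45), (p44,45)}
  {p43, p44} × {43} = {(p43,43), (p44,43)}
  {p43, p44} × {44} = {(p43,44), (p44,44)}
  {p43, p44} × {45} = {(p43,45), (p44,45)}
  {p44} × {43, 44} = {(p44,43), (p44,44)}
  {p44} × {43, 45} = {(p44,43), (p44,45)}
  {p44} × {44, 45} = {(p44,44), (p44,45)}
  {p42, p43, p44} × {43} = {(p42,43), (p43,43), (p44,43)}
  {p42, p43, p44} × {44} = {(p42,44), (p43,44), (p44,44)}
  {p42, p43, p44} × {45} = {(p42,45), (p43,45), (p44,45)}
  {p44} × {43, 44, 45} = {(p44,43), (p44,44), (p44,45)}
  {p42, p44} × {43, 44} = {(p42,43), (p42,44), (p44,43), (p44,44)}
  {p42, p44} × {43, 45} = {(p42,43), (p42,45), (p44,43), (p44,45)}
  {p42, p44} × {44, 45} = {(p42,44), (p42,45), (p44,44), (p44,45)}
  {p43, p44} × {43, 44} = {(p43,43), (p43,44), (p44,43), (p44,44)}
  {p43, p44} × {43, 45} = {(p43,43), (p43,45), (p44,43), (p44,45)}
  {p43, p44} × {44, 45} = {(p43,44), (p43,45), (p44,44), (p44,45)}
  {p42, p44} × {43, 44, 45} = {(p42,43), (p42,44), (p42,45), (p44,43), (p44,44), (p44,45)}
  {p42, p43, p44} × {43, 44} = {(p42,43), (p42,44), (p43,43), (p43,44), (p44,43), (p44,44)}
  {p42, p43, p44} × {43, 45} = {(p42,43), (p42,45), (p43,43), (p43,45), (p44,43), (p44,45)}
  {p42, p43, p44} × {44, 45} = {(p42,44), (p42,45), (p43,44), (p43,45), (p44,44), (p44,45)}
  {p43, p44} × {43, 44, 45} = {(p43,43), (p43,44), (p43,45), (p44,43), (p44,44), (p44,45)}
  {p42, p43, p44} × {43, 44, 45} = {(p42,43), (p42,44), (p42,45), (p43,43), (p43,44), (p43,45), (p44,43), (p44,44), (p44,45)}
These 29 distinct sets form the basis B.
Close under arbitrary unions to get τ_{X×Y}; counting gives |τ_{X×Y}| = 125.


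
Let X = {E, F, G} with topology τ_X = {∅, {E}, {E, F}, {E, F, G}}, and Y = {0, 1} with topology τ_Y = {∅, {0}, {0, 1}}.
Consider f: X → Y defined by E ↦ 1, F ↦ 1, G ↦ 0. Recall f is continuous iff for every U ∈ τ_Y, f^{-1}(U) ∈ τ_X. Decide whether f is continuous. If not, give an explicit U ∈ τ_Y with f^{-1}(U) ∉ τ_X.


f is NOT continuous.

Compute f^{-1}(U) for each U ∈ τ_Y:
  U = ∅: f^{-1}(U) = ∅ ∈ τ_X ✓.
  U = {0}: f^{-1}(U) = {G} ∉ τ_X ✗.
  U = {0, 1}: f^{-1}(U) = {E, F, G} ∈ τ_X ✓.
Found U = {0} with f^{-1}(U) = {G} not in τ_X. Therefore f is NOT continuous.


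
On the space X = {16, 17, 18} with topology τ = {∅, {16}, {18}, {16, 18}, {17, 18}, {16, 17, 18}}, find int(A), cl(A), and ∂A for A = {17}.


int(A) = ∅, cl(A) = {17}, ∂A = {17}.

Closed sets in (X, τ) are complements of opens:
  closed(X, τ) = {∅, {16}, {17}, {16, 17}, {17, 18}, {16, 17, 18}}.
int(A) = ⋃ {U ∈ τ : U ⊆ A}. Opens contained in A: ∅.
Taking the union of these: int(A) = ∅.
cl(A) = ⋂ {C closed : A ⊆ C}. Closed sets containing A: {17}, {16, 17}, {17, 18}, {16, 17, 18}.
Intersecting these: cl(A) = {17}.
∂A = cl(A) ∖ int(A) = {17} ∖ ∅ = {17}.


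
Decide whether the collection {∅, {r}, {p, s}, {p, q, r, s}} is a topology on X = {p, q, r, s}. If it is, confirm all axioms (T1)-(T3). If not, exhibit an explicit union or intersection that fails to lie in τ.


τ is NOT a topology on X.

Axiom (T1): ∅ ∈ τ? Yes; X ∈ τ? Yes.
Axiom (T2/T3): check pairwise unions and intersections of members of τ.
Counterexample for (T2): {r} ∪ {p, s} = {p, r, s} ∉ τ. Therefore τ is NOT a topology.


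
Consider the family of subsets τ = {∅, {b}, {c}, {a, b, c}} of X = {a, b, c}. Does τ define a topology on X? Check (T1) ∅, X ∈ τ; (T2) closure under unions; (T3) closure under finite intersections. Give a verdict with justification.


τ is NOT a topology on X.

Axiom (T1): ∅ ∈ τ? Yes; X ∈ τ? Yes.
Axiom (T2/T3): check pairwise unions and intersections of members of τ.
Counterexample for (T2): {b} ∪ {c} = {b, c} ∉ τ. Therefore τ is NOT a topology.


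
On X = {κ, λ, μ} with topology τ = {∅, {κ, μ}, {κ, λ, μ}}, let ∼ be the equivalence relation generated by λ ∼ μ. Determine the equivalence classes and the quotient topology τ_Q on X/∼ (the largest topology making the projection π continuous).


X/∼ = {[κ], [λ=μ]}; |τ_Q| = 2.

Equivalence classes: [κ], [λ=μ].
Quotient map π: X → X/∼ sends κ ↦ [κ], λ ↦ [λ=μ], μ ↦ [λ=μ].
For each subset V ⊆ X/∼, compute π^{-1}(V) ⊆ X and check whether π^{-1}(V) ∈ τ. V is open in τ_Q iff π^{-1}(V) ∈ τ.
  V = {}: π^{-1}(V) = ∅ ∈ τ ✓.
  V = {[κ]}: π^{-1}(V) = {κ} ∉ τ ✗.
  V = {[λ=μ]}: π^{-1}(V) = {λ, μ} ∉ τ ✗.
  V = {[κ], [λ=μ]}: π^{-1}(V) = {κ, λ, μ} ∈ τ ✓.
Open sets in the quotient: τ_Q = {{}, {[κ], [λ=μ]}} (2 elements).


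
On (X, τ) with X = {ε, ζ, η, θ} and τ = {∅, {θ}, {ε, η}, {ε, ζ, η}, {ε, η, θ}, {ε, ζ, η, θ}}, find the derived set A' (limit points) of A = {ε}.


A' = {ζ, η}

For each x ∈ X, list the open sets U ∈ τ with x ∈ U, then check whether U ∩ (A ∖ {x}) ≠ ∅ for every such U.
  x = ε: open {ε, η} ∋ x has {ε, η} ∩ (A ∖ {ε}) = ∅, so x is NOT a limit point.
  x = ζ: opens ∋ x are {ε, ζ, η}, {ε, ζ, η, θ}; each meets A ∖ {ζ}, so x IS a limit point.
  x = η: opens ∋ x are {ε, η}, {ε, ζ, η}, {ε, η, θ}, {ε, ζ, η, θ}; each meets A ∖ {η}, so x IS a limit point.
  x = θ: open {θ} ∋ x has {θ} ∩ (A ∖ {θ}) = ∅, so x is NOT a limit point.
Collecting: A' = {ζ, η}.


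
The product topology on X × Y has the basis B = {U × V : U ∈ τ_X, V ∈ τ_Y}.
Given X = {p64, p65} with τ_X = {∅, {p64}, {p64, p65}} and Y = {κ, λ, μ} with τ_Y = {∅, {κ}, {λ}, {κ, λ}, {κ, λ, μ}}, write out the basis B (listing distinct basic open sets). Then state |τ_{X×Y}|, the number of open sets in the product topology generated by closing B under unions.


Basis B = {∅ × ∅, {p64} × {κ}, {p64} × {λ}, {p64} × {κ, λ}, {p64, p65} × {κ}, {p64, p65} × {λ}, {p64} × {κ, λ, μ}, {p64, p65} × {κ, λ}, {p64, p65} × {κ, λ, μ}}; |τ_{X×Y}| = 14.

Enumerate products U × V with U ∈ τ_X, V ∈ τ_Y (deduplicated):
  ∅ × ∅ = {} (∅)
  {p64} × {κ} = {(p64,κ)}
  {p64} × {λ} = {(p64,λ)}
  {p64} × {κ, λ} = {(p64,κ), (p64,λ)}
  {p64, p65} × {κ} = {(p64,κ), (p65,κ)}
  {p64, p65} × {λ} = {(p64,λ), (p65,λ)}
  {p64} × {κ, λ, μ} = {(p64,κ), (p64,λ), (p64,μ)}
  {p64, p65} × {κ, λ} = {(p64,κ), (p64,λ), (p65,κ), (p65,λ)}
  {p64, p65} × {κ, λ, μ} = {(p64,κ), (p64,λ), (p64,μ), (p65,κ), (p65,λ), (p65,μ)}
These 9 distinct sets form the basis B.
Close under arbitrary unions to get τ_{X×Y}; counting gives |τ_{X×Y}| = 14.


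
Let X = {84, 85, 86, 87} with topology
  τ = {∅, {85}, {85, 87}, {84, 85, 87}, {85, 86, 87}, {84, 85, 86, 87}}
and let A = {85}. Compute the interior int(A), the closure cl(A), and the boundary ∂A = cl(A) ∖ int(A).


int(A) = {85}, cl(A) = {84, 85, 86, 87}, ∂A = {84, 86, 87}.

Closed sets in (X, τ) are complements of opens:
  closed(X, τ) = {∅, {84}, {86}, {84, 86}, {84, 86, 87}, {84, 85, 86, 87}}.
int(A) = ⋃ {U ∈ τ : U ⊆ A}. Opens contained in A: ∅, {85}.
Taking the union of these: int(A) = {85}.
cl(A) = ⋂ {C closed : A ⊆ C}. Closed sets containing A: {84, 85, 86, 87}.
Intersecting these: cl(A) = {84, 85, 86, 87}.
∂A = cl(A) ∖ int(A) = {84, 85, 86, 87} ∖ {85} = {84, 86, 87}.


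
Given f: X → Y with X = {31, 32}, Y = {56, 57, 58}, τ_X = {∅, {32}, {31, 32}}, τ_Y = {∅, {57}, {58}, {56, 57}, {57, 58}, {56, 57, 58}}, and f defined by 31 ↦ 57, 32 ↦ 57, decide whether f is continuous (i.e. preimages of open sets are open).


f IS continuous.

Compute f^{-1}(U) for each U ∈ τ_Y:
  U = ∅: f^{-1}(U) = ∅ ∈ τ_X ✓.
  U = {57}: f^{-1}(U) = {31, 32} ∈ τ_X ✓.
  U = {58}: f^{-1}(U) = ∅ ∈ τ_X ✓.
  U = {56, 57}: f^{-1}(U) = {31, 32} ∈ τ_X ✓.
  U = {57, 58}: f^{-1}(U) = {31, 32} ∈ τ_X ✓.
  U = {56, 57, 58}: f^{-1}(U) = {31, 32} ∈ τ_X ✓.
Every preimage lies in τ_X, so f IS continuous.


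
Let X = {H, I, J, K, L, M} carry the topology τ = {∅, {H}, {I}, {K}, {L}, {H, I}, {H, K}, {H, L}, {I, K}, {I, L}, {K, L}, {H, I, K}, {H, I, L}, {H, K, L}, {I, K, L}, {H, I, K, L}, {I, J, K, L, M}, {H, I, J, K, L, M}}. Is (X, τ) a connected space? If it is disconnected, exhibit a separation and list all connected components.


(X, τ) is disconnected; components = [{H}, {I, J, K, L, M}].

Find clopen sets (U ∈ τ with X ∖ U ∈ τ):
  U = ∅, X ∖ U = {H, I, J, K, L, M} — both open, so U is clopen.
  U = {H}, X ∖ U = {I, J, K, L, M} — both open, so U is clopen.
  U = {I, J, K, L, M}, X ∖ U = {H} — both open, so U is clopen.
  U = {H, I, J, K, L, M}, X ∖ U = ∅ — both open, so U is clopen.
Nontrivial clopen(s) exist: e.g. {I, J, K, L, M}. So (X, τ) is disconnected.
Compute connected components by grouping points that agree on all clopens:
  component: {H}
  component: {I, J, K, L, M}


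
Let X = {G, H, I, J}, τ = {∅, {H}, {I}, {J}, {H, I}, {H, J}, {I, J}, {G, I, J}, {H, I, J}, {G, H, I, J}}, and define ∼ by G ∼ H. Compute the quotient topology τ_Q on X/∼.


X/∼ = {[G=H], [I], [J]}; |τ_Q| = 5.

Equivalence classes: [G=H], [I], [J].
Quotient map π: X → X/∼ sends G ↦ [G=H], H ↦ [G=H], I ↦ [I], J ↦ [J].
For each subset V ⊆ X/∼, compute π^{-1}(V) ⊆ X and check whether π^{-1}(V) ∈ τ. V is open in τ_Q iff π^{-1}(V) ∈ τ.
  V = {}: π^{-1}(V) = ∅ ∈ τ ✓.
  V = {[G=H]}: π^{-1}(V) = {G, H} ∉ τ ✗.
  V = {[I]}: π^{-1}(V) = {I} ∈ τ ✓.
  V = {[G=H], [I]}: π^{-1}(V) = {G, H, I} ∉ τ ✗.
  V = {[J]}: π^{-1}(V) = {J} ∈ τ ✓.
  V = {[G=H], [J]}: π^{-1}(V) = {G, H, J} ∉ τ ✗.
  V = {[I], [J]}: π^{-1}(V) = {I, J} ∈ τ ✓.
  V = {[G=H], [I], [J]}: π^{-1}(V) = {G, H, I, J} ∈ τ ✓.
Open sets in the quotient: τ_Q = {{}, {[I]}, {[J]}, {[I], [J]}, {[G=H], [I], [J]}} (5 elements).


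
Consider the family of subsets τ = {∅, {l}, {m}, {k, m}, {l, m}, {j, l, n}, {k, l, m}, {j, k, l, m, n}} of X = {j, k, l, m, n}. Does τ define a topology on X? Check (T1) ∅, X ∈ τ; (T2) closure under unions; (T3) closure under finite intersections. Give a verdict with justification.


τ is NOT a topology on X.

Axiom (T1): ∅ ∈ τ? Yes; X ∈ τ? Yes.
Axiom (T2/T3): check pairwise unions and intersections of members of τ.
Counterexample for (T2): {m} ∪ {j, l, n} = {j, l, m, n} ∉ τ. Therefore τ is NOT a topology.


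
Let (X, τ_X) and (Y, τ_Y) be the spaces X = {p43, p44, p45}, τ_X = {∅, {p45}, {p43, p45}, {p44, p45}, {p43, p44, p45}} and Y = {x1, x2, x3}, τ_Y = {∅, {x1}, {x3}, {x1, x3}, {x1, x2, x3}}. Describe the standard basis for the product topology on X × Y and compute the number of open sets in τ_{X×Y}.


Basis B = {∅ × ∅, {p45} × {x1}, {p45} × {x3}, {p43, p45} × {x1}, {p43, p45} × {x3}, {p44, p45} × {x1}, {p44, p45} × {x3}, {p45} × {x1, x3}, {p43, p44, p45} × {x1}, {p43, p44, p45} × {x3}, {p45} × {x1, x2, x3}, {p43, p45} × {x1, x3}, {p44, p45} × {x1, x3}, {p43, p45} × {x1, x2, x3}, {p43, p44, p45} × {x1, x3}, {p44, p45} × {x1, x2, x3}, {p43, p44, p45} × {x1, x2, x3}}; |τ_{X×Y}| = 50.

Enumerate products U × V with U ∈ τ_X, V ∈ τ_Y (deduplicated):
  ∅ × ∅ = {} (∅)
  {p45} × {x1} = {(p45,x1)}
  {p45} × {x3} = {(p45,x3)}
  {p43, p45} × {x1} = {(p43,x1), (p45,x1)}
  {p43, p45} × {x3} = {(p43,x3), (p45,x3)}
  {p44, p45} × {x1} = {(p44,x1), (p45,x1)}
  {p44, p45} × {x3} = {(p44,x3), (p45,x3)}
  {p45} × {x1, x3} = {(p45,x1), (p45,x3)}
  {p43, p44, p45} × {x1} = {(p43,x1), (p44,x1), (p45,x1)}
  {p43, p44, p45} × {x3} = {(p43,x3), (p44,x3), (p45,x3)}
  {p45} × {x1, x2, x3} = {(p45,x1), (p45,x2), (p45,x3)}
  {p43, p45} × {x1, x3} = {(p43,x1), (p43,x3), (p45,x1), (p45,x3)}
  {p44, p45} × {x1, x3} = {(p44,x1), (p44,x3), (p45,x1), (p45,x3)}
  {p43, p45} × {x1, x2, x3} = {(p43,x1), (p43,x2), (p43,x3), (p45,x1), (p45,x2), (p45,x3)}
  {p43, p44, p45} × {x1, x3} = {(p43,x1), (p43,x3), (p44,x1), (p44,x3), (p45,x1), (p45,x3)}
  {p44, p45} × {x1, x2, x3} = {(p44,x1), (p44,x2), (p44,x3), (p45,x1), (p45,x2), (p45,x3)}
  {p43, p44, p45} × {x1, x2, x3} = {(p43,x1), (p43,x2), (p43,x3), (p44,x1), (p44,x2), (p44,x3), (p45,x1), (p45,x2), (p45,x3)}
These 17 distinct sets form the basis B.
Close under arbitrary unions to get τ_{X×Y}; counting gives |τ_{X×Y}| = 50.


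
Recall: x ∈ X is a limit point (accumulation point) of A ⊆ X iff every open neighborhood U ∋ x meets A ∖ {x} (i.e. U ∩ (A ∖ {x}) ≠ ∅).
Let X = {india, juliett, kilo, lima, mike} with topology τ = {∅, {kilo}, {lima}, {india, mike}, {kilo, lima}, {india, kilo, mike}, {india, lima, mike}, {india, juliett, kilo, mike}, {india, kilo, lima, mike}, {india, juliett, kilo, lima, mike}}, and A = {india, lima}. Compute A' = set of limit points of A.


A' = {juliett, mike}

For each x ∈ X, list the open sets U ∈ τ with x ∈ U, then check whether U ∩ (A ∖ {x}) ≠ ∅ for every such U.
  x = india: open {india, mike} ∋ x has {india, mike} ∩ (A ∖ {india}) = ∅, so x is NOT a limit point.
  x = juliett: opens ∋ x are {india, juliett, kilo, mike}, {india, juliett, kilo, lima, mike}; each meets A ∖ {juliett}, so x IS a limit point.
  x = kilo: open {kilo} ∋ x has {kilo} ∩ (A ∖ {kilo}) = ∅, so x is NOT a limit point.
  x = lima: open {lima} ∋ x has {lima} ∩ (A ∖ {lima}) = ∅, so x is NOT a limit point.
  x = mike: opens ∋ x are {india, mike}, {india, kilo, mike}, {india, lima, mike}, {india, juliett, kilo, mike}, {india, kilo, lima, mike}, {india, juliett, kilo, lima, mike}; each meets A ∖ {mike}, so x IS a limit point.
Collecting: A' = {juliett, mike}.


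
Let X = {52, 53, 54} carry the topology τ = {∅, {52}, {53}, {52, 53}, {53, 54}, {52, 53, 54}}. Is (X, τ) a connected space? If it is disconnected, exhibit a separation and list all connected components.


(X, τ) is disconnected; components = [{52}, {53, 54}].

Find clopen sets (U ∈ τ with X ∖ U ∈ τ):
  U = ∅, X ∖ U = {52, 53, 54} — both open, so U is clopen.
  U = {52}, X ∖ U = {53, 54} — both open, so U is clopen.
  U = {53, 54}, X ∖ U = {52} — both open, so U is clopen.
  U = {52, 53, 54}, X ∖ U = ∅ — both open, so U is clopen.
Nontrivial clopen(s) exist: e.g. {53, 54}. So (X, τ) is disconnected.
Compute connected components by grouping points that agree on all clopens:
  component: {52}
  component: {53, 54}


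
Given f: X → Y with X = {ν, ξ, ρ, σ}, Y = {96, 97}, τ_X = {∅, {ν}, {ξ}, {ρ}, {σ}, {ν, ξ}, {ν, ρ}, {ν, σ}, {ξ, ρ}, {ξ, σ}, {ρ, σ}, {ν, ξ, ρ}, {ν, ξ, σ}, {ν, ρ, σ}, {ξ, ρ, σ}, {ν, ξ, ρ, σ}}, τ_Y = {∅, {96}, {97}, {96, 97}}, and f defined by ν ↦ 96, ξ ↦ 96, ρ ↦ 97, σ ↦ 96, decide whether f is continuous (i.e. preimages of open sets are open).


f IS continuous.

Compute f^{-1}(U) for each U ∈ τ_Y:
  U = ∅: f^{-1}(U) = ∅ ∈ τ_X ✓.
  U = {96}: f^{-1}(U) = {ν, ξ, σ} ∈ τ_X ✓.
  U = {97}: f^{-1}(U) = {ρ} ∈ τ_X ✓.
  U = {96, 97}: f^{-1}(U) = {ν, ξ, ρ, σ} ∈ τ_X ✓.
Every preimage lies in τ_X, so f IS continuous.


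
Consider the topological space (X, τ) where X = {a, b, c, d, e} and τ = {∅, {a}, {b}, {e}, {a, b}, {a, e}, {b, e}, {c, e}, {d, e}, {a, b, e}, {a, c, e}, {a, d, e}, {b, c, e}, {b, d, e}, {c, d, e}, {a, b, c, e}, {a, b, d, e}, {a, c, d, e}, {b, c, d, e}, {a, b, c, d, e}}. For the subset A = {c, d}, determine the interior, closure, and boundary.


int(A) = ∅, cl(A) = {c, d}, ∂A = {c, d}.

Closed sets in (X, τ) are complements of opens:
  closed(X, τ) = {∅, {a}, {b}, {c}, {d}, {a, b}, {a, c}, {a, d}, {b, c}, {b, d}, {c, d}, {a, b, c}, {a, b, d}, {a, c, d}, {b, c, d}, {c, d, e}, {a, b, c, d}, {a, c, d, e}, {b, c, d, e}, {a, b, c, d, e}}.
int(A) = ⋃ {U ∈ τ : U ⊆ A}. Opens contained in A: ∅.
Taking the union of these: int(A) = ∅.
cl(A) = ⋂ {C closed : A ⊆ C}. Closed sets containing A: {c, d}, {a, c, d}, {b, c, d}, {c, d, e}, {a, b, c, d}, {a, c, d, e}, {b, c, d, e}, {a, b, c, d, e}.
Intersecting these: cl(A) = {c, d}.
∂A = cl(A) ∖ int(A) = {c, d} ∖ ∅ = {c, d}.


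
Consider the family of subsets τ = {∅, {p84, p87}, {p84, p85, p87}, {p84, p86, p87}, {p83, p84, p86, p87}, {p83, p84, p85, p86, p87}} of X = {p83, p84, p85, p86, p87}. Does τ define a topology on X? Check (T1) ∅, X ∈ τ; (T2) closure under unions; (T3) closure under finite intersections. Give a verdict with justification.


τ is NOT a topology on X.

Axiom (T1): ∅ ∈ τ? Yes; X ∈ τ? Yes.
Axiom (T2/T3): check pairwise unions and intersections of members of τ.
Counterexample for (T2): {p84, p85, p87} ∪ {p84, p86, p87} = {p84, p85, p86, p87} ∉ τ. Therefore τ is NOT a topology.


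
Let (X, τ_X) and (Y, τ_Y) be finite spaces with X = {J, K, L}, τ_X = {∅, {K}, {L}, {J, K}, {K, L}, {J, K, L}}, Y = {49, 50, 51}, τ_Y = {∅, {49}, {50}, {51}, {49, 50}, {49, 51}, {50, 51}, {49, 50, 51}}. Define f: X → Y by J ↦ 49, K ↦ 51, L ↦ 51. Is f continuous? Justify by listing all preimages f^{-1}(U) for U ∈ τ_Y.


f is NOT continuous.

Compute f^{-1}(U) for each U ∈ τ_Y:
  U = ∅: f^{-1}(U) = ∅ ∈ τ_X ✓.
  U = {49}: f^{-1}(U) = {J} ∉ τ_X ✗.
  U = {50}: f^{-1}(U) = ∅ ∈ τ_X ✓.
  U = {51}: f^{-1}(U) = {K, L} ∈ τ_X ✓.
  U = {49, 50}: f^{-1}(U) = {J} ∉ τ_X ✗.
  U = {49, 51}: f^{-1}(U) = {J, K, L} ∈ τ_X ✓.
  U = {50, 51}: f^{-1}(U) = {K, L} ∈ τ_X ✓.
  U = {49, 50, 51}: f^{-1}(U) = {J, K, L} ∈ τ_X ✓.
Found U = {49} with f^{-1}(U) = {J} not in τ_X. Therefore f is NOT continuous.


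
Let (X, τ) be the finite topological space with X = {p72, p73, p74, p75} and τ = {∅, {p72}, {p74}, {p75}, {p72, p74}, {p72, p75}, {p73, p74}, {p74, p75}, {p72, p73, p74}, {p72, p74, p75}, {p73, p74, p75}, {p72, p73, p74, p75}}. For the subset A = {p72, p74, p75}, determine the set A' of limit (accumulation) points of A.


A' = {p73}

For each x ∈ X, list the open sets U ∈ τ with x ∈ U, then check whether U ∩ (A ∖ {x}) ≠ ∅ for every such U.
  x = p72: open {p72} ∋ x has {p72} ∩ (A ∖ {p72}) = ∅, so x is NOT a limit point.
  x = p73: opens ∋ x are {p73, p74}, {p72, p73, p74}, {p73, p74, p75}, {p72, p73, p74, p75}; each meets A ∖ {p73}, so x IS a limit point.
  x = p74: open {p74} ∋ x has {p74} ∩ (A ∖ {p74}) = ∅, so x is NOT a limit point.
  x = p75: open {p75} ∋ x has {p75} ∩ (A ∖ {p75}) = ∅, so x is NOT a limit point.
Collecting: A' = {p73}.


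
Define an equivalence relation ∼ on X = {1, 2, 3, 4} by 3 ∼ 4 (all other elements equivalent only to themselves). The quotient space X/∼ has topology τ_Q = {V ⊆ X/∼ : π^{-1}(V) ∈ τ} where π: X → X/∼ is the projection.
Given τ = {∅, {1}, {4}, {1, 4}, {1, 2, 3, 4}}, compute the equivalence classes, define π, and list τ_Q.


X/∼ = {[1], [2], [3=4]}; |τ_Q| = 3.

Equivalence classes: [1], [2], [3=4].
Quotient map π: X → X/∼ sends 1 ↦ [1], 2 ↦ [2], 3 ↦ [3=4], 4 ↦ [3=4].
For each subset V ⊆ X/∼, compute π^{-1}(V) ⊆ X and check whether π^{-1}(V) ∈ τ. V is open in τ_Q iff π^{-1}(V) ∈ τ.
  V = {}: π^{-1}(V) = ∅ ∈ τ ✓.
  V = {[1]}: π^{-1}(V) = {1} ∈ τ ✓.
  V = {[2]}: π^{-1}(V) = {2} ∉ τ ✗.
  V = {[1], [2]}: π^{-1}(V) = {1, 2} ∉ τ ✗.
  V = {[3=4]}: π^{-1}(V) = {3, 4} ∉ τ ✗.
  V = {[1], [3=4]}: π^{-1}(V) = {1, 3, 4} ∉ τ ✗.
  V = {[2], [3=4]}: π^{-1}(V) = {2, 3, 4} ∉ τ ✗.
  V = {[1], [2], [3=4]}: π^{-1}(V) = {1, 2, 3, 4} ∈ τ ✓.
Open sets in the quotient: τ_Q = {{}, {[1]}, {[1], [2], [3=4]}} (3 elements).


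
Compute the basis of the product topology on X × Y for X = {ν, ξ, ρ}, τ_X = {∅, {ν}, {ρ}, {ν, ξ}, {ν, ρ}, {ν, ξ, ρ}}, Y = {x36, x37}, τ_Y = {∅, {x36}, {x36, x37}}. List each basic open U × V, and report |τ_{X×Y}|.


Basis B = {∅ × ∅, {ν} × {x36}, {ρ} × {x36}, {ν} × {x36, x37}, {ν, ξ} × {x36}, {ν, ρ} × {x36}, {ρ} × {x36, x37}, {ν, ξ, ρ} × {x36}, {ν, ξ} × {x36, x37}, {ν, ρ} × {x36, x37}, {ν, ξ, ρ} × {x36, x37}}; |τ_{X×Y}| = 18.

Enumerate products U × V with U ∈ τ_X, V ∈ τ_Y (deduplicated):
  ∅ × ∅ = {} (∅)
  {ν} × {x36} = {(ν,x36)}
  {ρ} × {x36} = {(ρ,x36)}
  {ν} × {x36, x37} = {(ν,x36), (ν,x37)}
  {ν, ξ} × {x36} = {(ν,x36), (ξ,x36)}
  {ν, ρ} × {x36} = {(ν,x36), (ρ,x36)}
  {ρ} × {x36, x37} = {(ρ,x36), (ρ,x37)}
  {ν, ξ, ρ} × {x36} = {(ν,x36), (ξ,x36), (ρ,x36)}
  {ν, ξ} × {x36, x37} = {(ν,x36), (ν,x37), (ξ,x36), (ξ,x37)}
  {ν, ρ} × {x36, x37} = {(ν,x36), (ν,x37), (ρ,x36), (ρ,x37)}
  {ν, ξ, ρ} × {x36, x37} = {(ν,x36), (ν,x37), (ξ,x36), (ξ,x37), (ρ,x36), (ρ,x37)}
These 11 distinct sets form the basis B.
Close under arbitrary unions to get τ_{X×Y}; counting gives |τ_{X×Y}| = 18.


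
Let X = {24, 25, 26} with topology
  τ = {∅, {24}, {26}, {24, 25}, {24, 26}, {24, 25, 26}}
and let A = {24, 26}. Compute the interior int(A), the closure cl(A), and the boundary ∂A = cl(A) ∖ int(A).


int(A) = {24, 26}, cl(A) = {24, 25, 26}, ∂A = {25}.

Closed sets in (X, τ) are complements of opens:
  closed(X, τ) = {∅, {25}, {26}, {24, 25}, {25, 26}, {24, 25, 26}}.
int(A) = ⋃ {U ∈ τ : U ⊆ A}. Opens contained in A: ∅, {24}, {26}, {24, 26}.
Taking the union of these: int(A) = {24, 26}.
cl(A) = ⋂ {C closed : A ⊆ C}. Closed sets containing A: {24, 25, 26}.
Intersecting these: cl(A) = {24, 25, 26}.
∂A = cl(A) ∖ int(A) = {24, 25, 26} ∖ {24, 26} = {25}.
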